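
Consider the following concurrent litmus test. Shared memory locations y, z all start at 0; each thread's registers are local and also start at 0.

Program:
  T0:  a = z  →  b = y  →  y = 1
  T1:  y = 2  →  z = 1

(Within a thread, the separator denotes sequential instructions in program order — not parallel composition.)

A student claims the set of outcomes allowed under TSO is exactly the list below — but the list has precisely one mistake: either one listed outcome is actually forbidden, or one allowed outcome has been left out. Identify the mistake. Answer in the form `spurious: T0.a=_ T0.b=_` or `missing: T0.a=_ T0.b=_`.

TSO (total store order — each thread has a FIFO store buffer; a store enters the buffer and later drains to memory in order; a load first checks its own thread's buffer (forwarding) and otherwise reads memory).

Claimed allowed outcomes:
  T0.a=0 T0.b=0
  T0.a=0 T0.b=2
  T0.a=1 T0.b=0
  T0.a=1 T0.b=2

spurious: T0.a=1 T0.b=0

outcome vector order: (T0.a,T0.b)
under TSO → 00, 02, 12
claimed∖TSO = {10}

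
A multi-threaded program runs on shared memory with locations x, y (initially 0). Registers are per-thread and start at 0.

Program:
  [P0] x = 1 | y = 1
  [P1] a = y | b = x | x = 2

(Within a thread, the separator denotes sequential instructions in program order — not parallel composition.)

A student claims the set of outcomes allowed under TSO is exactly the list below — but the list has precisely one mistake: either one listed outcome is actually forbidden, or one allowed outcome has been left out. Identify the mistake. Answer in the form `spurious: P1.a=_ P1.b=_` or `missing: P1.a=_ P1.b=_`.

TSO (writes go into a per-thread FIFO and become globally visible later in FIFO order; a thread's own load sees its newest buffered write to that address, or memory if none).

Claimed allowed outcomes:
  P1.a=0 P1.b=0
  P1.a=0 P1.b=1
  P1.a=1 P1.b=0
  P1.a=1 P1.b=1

outcome vector order: (P1.a,P1.b)
TSO (3): 0/0; 0/1; 1/1
claimed∖TSO = {1/0}

spurious: P1.a=1 P1.b=0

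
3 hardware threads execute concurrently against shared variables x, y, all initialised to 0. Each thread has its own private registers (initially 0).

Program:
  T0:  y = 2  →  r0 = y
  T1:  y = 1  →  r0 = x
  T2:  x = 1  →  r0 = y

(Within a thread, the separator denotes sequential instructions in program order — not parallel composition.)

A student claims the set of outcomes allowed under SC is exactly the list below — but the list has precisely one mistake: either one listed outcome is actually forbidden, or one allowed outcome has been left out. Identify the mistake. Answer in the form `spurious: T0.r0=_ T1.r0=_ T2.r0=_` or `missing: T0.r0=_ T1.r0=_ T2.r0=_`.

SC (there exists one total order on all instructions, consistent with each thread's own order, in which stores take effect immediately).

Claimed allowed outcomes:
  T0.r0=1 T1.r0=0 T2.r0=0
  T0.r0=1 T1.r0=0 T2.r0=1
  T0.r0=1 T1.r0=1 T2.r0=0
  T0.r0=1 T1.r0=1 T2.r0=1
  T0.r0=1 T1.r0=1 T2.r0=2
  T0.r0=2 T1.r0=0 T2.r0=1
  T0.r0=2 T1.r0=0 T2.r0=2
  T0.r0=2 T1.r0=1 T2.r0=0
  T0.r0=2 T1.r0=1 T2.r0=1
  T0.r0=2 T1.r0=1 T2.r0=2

spurious: T0.r0=1 T1.r0=0 T2.r0=0

outcome vector order: (T0.r0,T1.r0,T2.r0)
[SC] allowed = {101 110 111 112 201 202 210 211 212}
claimed∖SC = {100}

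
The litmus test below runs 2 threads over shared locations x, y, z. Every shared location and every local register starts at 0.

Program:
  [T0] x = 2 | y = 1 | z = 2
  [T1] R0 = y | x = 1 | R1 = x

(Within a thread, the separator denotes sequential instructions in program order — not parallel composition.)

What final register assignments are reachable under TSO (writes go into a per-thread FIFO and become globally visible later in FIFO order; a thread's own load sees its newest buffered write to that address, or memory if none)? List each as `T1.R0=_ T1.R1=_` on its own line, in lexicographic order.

T1.R0=0 T1.R1=1
T1.R0=0 T1.R1=2
T1.R0=1 T1.R1=1

outcome vector order: (T1.R0,T1.R1)
|TSO outcomes| = 3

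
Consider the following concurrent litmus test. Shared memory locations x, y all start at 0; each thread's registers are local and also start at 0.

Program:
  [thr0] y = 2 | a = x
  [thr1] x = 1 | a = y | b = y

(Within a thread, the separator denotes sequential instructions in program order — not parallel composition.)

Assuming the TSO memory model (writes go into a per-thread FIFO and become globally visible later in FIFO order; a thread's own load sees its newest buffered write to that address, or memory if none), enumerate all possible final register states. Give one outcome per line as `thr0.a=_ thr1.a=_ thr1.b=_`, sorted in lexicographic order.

outcome vector order: (thr0.a,thr1.a,thr1.b)
|TSO outcomes| = 6

thr0.a=0 thr1.a=0 thr1.b=0
thr0.a=0 thr1.a=0 thr1.b=2
thr0.a=0 thr1.a=2 thr1.b=2
thr0.a=1 thr1.a=0 thr1.b=0
thr0.a=1 thr1.a=0 thr1.b=2
thr0.a=1 thr1.a=2 thr1.b=2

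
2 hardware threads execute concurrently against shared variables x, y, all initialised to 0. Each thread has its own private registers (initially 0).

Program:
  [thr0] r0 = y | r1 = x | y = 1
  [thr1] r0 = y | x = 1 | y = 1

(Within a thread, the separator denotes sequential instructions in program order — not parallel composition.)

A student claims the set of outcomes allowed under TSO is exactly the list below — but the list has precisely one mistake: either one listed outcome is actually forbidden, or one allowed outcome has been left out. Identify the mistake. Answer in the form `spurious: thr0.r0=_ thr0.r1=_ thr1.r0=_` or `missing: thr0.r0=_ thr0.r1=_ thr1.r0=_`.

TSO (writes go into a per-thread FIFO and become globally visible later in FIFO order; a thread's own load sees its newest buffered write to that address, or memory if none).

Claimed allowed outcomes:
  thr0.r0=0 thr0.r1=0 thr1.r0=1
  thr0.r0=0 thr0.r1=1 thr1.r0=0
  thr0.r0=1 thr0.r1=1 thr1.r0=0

outcome vector order: (thr0.r0,thr0.r1,thr1.r0)
TSO (4): (0,0,0), (0,0,1), (0,1,0), (1,1,0)
TSO∖claimed = {(0,0,0)}

missing: thr0.r0=0 thr0.r1=0 thr1.r0=0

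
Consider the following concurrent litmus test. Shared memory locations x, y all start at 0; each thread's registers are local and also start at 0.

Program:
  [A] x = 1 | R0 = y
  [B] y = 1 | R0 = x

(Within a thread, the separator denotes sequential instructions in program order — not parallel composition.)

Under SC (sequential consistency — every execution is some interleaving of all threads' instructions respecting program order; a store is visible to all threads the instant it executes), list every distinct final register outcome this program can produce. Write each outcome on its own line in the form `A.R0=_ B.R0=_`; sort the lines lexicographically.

A.R0=0 B.R0=1
A.R0=1 B.R0=0
A.R0=1 B.R0=1

outcome vector order: (A.R0,B.R0)
|SC outcomes| = 3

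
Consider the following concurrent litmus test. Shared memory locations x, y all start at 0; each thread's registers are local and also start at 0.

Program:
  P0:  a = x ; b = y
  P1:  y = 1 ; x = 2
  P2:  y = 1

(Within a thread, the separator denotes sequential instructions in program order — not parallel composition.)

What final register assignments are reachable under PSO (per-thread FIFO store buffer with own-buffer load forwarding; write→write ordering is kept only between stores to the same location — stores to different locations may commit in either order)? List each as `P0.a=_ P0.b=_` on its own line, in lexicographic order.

outcome vector order: (P0.a,P0.b)
|PSO outcomes| = 4

P0.a=0 P0.b=0
P0.a=0 P0.b=1
P0.a=2 P0.b=0
P0.a=2 P0.b=1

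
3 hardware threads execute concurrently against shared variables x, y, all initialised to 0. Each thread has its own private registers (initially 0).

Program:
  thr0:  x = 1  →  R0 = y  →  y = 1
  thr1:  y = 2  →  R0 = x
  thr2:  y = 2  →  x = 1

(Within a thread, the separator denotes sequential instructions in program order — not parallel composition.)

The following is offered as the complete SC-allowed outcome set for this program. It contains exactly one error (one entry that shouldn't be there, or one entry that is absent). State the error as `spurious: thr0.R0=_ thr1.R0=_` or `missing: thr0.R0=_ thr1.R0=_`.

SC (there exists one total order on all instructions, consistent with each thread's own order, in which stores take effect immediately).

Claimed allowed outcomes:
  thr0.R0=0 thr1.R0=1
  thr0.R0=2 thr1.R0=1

missing: thr0.R0=2 thr1.R0=0

outcome vector order: (thr0.R0,thr1.R0)
[SC] allowed = {(0,1), (2,0), (2,1)}
SC∖claimed = {(2,0)}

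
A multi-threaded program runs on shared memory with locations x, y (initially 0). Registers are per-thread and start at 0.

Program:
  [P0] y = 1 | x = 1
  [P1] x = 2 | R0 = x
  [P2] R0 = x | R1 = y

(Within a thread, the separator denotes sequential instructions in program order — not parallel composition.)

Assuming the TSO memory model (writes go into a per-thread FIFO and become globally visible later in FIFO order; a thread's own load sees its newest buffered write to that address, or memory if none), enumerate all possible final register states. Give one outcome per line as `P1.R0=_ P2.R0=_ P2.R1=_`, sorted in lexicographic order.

P1.R0=1 P2.R0=0 P2.R1=0
P1.R0=1 P2.R0=0 P2.R1=1
P1.R0=1 P2.R0=1 P2.R1=1
P1.R0=1 P2.R0=2 P2.R1=0
P1.R0=1 P2.R0=2 P2.R1=1
P1.R0=2 P2.R0=0 P2.R1=0
P1.R0=2 P2.R0=0 P2.R1=1
P1.R0=2 P2.R0=1 P2.R1=1
P1.R0=2 P2.R0=2 P2.R1=0
P1.R0=2 P2.R0=2 P2.R1=1

outcome vector order: (P1.R0,P2.R0,P2.R1)
|TSO outcomes| = 10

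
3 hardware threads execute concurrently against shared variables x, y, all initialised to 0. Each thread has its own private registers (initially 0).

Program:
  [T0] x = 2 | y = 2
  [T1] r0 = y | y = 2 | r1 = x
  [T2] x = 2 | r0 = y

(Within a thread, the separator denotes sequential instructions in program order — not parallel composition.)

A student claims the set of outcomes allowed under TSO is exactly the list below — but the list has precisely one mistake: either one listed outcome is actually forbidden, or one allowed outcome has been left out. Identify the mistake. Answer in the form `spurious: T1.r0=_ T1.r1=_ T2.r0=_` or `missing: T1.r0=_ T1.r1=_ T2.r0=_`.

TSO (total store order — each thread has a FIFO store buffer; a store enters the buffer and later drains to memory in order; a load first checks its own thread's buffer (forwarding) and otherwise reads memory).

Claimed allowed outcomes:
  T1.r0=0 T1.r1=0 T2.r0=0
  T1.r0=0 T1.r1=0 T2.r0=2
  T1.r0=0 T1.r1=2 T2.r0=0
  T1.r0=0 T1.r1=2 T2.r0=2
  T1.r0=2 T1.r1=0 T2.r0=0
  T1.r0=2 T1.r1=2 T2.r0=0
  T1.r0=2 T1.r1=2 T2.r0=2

outcome vector order: (T1.r0,T1.r1,T2.r0)
under TSO → 0/0/0, 0/0/2, 0/2/0, 0/2/2, 2/2/0, 2/2/2
claimed∖TSO = {2/0/0}

spurious: T1.r0=2 T1.r1=0 T2.r0=0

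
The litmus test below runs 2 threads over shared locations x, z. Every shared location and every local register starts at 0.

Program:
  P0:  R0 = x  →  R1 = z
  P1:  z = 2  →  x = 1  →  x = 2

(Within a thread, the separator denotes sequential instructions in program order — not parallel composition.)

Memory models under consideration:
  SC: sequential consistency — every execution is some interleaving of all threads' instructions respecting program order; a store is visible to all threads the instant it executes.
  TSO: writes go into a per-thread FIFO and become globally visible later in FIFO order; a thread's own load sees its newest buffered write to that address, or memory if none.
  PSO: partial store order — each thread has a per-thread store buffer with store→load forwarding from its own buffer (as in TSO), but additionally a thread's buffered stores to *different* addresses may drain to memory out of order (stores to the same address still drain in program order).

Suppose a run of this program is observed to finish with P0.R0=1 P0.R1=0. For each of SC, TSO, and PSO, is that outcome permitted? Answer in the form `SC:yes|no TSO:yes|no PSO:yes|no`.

SC:no TSO:no PSO:yes

outcome vector order: (P0.R0,P0.R1)
[SC] allowed = {00; 02; 12; 22}
[TSO] allowed = {00; 02; 12; 22}
[PSO] allowed = {00; 02; 10; 12; 20; 22}
target 10 ∈ {PSO}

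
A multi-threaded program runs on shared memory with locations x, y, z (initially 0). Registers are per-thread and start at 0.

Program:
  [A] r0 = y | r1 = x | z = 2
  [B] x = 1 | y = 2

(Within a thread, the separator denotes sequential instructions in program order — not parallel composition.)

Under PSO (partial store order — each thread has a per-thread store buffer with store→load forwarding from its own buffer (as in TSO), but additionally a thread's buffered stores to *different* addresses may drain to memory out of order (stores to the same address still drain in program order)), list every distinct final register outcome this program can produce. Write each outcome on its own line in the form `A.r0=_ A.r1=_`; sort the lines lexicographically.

outcome vector order: (A.r0,A.r1)
|PSO outcomes| = 4

A.r0=0 A.r1=0
A.r0=0 A.r1=1
A.r0=2 A.r1=0
A.r0=2 A.r1=1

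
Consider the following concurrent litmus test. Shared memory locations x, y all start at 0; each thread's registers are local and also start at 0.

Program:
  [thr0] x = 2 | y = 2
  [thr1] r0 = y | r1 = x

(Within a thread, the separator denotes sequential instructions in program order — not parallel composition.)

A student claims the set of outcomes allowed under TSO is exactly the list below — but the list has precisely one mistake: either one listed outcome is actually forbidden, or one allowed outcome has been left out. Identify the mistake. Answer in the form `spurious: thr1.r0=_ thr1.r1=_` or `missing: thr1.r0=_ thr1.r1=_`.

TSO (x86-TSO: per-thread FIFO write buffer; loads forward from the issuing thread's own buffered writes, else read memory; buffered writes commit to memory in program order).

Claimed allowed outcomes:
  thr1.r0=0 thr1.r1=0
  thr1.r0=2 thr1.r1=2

missing: thr1.r0=0 thr1.r1=2

outcome vector order: (thr1.r0,thr1.r1)
under TSO → 00 02 22
TSO∖claimed = {02}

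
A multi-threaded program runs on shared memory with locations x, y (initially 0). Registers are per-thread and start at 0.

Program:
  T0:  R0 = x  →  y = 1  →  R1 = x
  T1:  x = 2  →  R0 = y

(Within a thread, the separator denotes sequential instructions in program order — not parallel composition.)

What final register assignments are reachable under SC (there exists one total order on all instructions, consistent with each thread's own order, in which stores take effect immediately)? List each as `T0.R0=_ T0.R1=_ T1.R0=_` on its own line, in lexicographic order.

outcome vector order: (T0.R0,T0.R1,T1.R0)
|SC outcomes| = 5

T0.R0=0 T0.R1=0 T1.R0=1
T0.R0=0 T0.R1=2 T1.R0=0
T0.R0=0 T0.R1=2 T1.R0=1
T0.R0=2 T0.R1=2 T1.R0=0
T0.R0=2 T0.R1=2 T1.R0=1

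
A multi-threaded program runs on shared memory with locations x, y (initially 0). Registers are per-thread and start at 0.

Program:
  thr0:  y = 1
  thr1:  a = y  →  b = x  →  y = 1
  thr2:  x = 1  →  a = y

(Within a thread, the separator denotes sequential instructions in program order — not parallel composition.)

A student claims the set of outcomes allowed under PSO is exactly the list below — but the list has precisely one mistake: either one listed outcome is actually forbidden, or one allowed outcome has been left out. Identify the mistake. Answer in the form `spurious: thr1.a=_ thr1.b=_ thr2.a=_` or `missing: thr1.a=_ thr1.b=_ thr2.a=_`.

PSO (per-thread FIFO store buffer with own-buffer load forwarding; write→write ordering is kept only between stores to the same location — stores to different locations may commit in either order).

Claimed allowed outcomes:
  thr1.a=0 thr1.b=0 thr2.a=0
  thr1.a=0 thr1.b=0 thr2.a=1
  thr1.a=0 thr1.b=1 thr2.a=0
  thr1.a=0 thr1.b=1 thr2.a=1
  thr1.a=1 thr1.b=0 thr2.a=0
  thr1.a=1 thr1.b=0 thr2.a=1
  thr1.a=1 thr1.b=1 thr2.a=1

outcome vector order: (thr1.a,thr1.b,thr2.a)
under PSO → <0 0 0>; <0 0 1>; <0 1 0>; <0 1 1>; <1 0 0>; <1 0 1>; <1 1 0>; <1 1 1>
PSO∖claimed = {<1 1 0>}

missing: thr1.a=1 thr1.b=1 thr2.a=0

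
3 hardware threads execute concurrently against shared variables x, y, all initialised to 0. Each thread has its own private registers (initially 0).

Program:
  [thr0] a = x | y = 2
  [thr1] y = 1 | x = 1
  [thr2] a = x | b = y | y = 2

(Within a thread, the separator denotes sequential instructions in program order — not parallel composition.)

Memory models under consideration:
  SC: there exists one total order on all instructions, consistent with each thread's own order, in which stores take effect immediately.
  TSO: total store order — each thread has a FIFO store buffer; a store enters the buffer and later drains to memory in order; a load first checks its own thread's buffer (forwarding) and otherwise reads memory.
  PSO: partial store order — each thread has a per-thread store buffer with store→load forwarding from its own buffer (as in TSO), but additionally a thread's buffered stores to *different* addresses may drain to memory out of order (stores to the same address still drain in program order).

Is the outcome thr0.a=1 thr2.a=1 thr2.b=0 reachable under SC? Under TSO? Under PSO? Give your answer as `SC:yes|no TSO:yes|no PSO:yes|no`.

outcome vector order: (thr0.a,thr2.a,thr2.b)
SC (10): <0 0 0>; <0 0 1>; <0 0 2>; <0 1 1>; <0 1 2>; <1 0 0>; <1 0 1>; <1 0 2>; <1 1 1>; <1 1 2>
TSO (10): <0 0 0>; <0 0 1>; <0 0 2>; <0 1 1>; <0 1 2>; <1 0 0>; <1 0 1>; <1 0 2>; <1 1 1>; <1 1 2>
PSO (12): <0 0 0>; <0 0 1>; <0 0 2>; <0 1 0>; <0 1 1>; <0 1 2>; <1 0 0>; <1 0 1>; <1 0 2>; <1 1 0>; <1 1 1>; <1 1 2>
target <1 1 0> ∈ {PSO}

SC:no TSO:no PSO:yes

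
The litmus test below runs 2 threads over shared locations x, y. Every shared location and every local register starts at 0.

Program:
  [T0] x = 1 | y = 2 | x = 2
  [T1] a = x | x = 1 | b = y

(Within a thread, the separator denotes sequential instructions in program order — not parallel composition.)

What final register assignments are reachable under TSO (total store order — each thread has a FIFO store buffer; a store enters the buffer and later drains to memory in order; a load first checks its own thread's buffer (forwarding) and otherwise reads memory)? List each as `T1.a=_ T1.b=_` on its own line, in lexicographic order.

outcome vector order: (T1.a,T1.b)
|TSO outcomes| = 5

T1.a=0 T1.b=0
T1.a=0 T1.b=2
T1.a=1 T1.b=0
T1.a=1 T1.b=2
T1.a=2 T1.b=2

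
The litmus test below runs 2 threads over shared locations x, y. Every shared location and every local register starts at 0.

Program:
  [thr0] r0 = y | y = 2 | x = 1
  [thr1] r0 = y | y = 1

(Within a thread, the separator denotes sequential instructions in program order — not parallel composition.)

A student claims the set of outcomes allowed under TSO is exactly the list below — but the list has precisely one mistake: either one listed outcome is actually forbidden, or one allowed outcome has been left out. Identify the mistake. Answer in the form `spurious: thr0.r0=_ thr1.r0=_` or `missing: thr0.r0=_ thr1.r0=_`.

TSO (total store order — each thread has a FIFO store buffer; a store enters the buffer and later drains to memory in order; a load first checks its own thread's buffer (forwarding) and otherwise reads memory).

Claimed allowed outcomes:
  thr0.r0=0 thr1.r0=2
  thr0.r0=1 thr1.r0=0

outcome vector order: (thr0.r0,thr1.r0)
TSO (3): 00, 02, 10
TSO∖claimed = {00}

missing: thr0.r0=0 thr1.r0=0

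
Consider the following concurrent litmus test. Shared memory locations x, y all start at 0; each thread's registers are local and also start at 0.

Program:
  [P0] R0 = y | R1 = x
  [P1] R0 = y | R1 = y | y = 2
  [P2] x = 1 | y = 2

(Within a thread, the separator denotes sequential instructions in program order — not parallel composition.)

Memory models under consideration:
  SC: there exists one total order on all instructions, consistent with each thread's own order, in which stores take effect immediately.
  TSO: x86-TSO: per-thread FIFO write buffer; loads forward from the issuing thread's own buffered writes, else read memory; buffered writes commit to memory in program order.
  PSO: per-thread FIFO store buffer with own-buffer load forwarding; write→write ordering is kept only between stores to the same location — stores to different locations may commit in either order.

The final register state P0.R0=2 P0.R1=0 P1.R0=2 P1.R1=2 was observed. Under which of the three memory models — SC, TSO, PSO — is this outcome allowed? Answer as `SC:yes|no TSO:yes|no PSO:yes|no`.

outcome vector order: (P0.R0,P0.R1,P1.R0,P1.R1)
SC (10): 0/0/0/0, 0/0/0/2, 0/0/2/2, 0/1/0/0, 0/1/0/2, 0/1/2/2, 2/0/0/0, 2/1/0/0, 2/1/0/2, 2/1/2/2
TSO (10): 0/0/0/0, 0/0/0/2, 0/0/2/2, 0/1/0/0, 0/1/0/2, 0/1/2/2, 2/0/0/0, 2/1/0/0, 2/1/0/2, 2/1/2/2
PSO (12): 0/0/0/0, 0/0/0/2, 0/0/2/2, 0/1/0/0, 0/1/0/2, 0/1/2/2, 2/0/0/0, 2/0/0/2, 2/0/2/2, 2/1/0/0, 2/1/0/2, 2/1/2/2
target 2/0/2/2 ∈ {PSO}

SC:no TSO:no PSO:yes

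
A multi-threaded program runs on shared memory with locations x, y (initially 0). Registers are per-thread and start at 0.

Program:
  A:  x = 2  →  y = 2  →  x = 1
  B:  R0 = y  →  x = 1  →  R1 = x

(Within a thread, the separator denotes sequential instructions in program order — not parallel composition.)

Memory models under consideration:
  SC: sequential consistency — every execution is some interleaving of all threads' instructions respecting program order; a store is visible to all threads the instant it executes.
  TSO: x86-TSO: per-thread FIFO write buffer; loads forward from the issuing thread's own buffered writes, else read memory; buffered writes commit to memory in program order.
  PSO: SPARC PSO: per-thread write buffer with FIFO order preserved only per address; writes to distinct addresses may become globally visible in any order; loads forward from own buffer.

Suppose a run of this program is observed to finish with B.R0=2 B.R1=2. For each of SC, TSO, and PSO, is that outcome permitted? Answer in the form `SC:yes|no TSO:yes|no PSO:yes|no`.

outcome vector order: (B.R0,B.R1)
SC: 3 outcomes — {0/1 0/2 2/1}
TSO: 3 outcomes — {0/1 0/2 2/1}
PSO: 4 outcomes — {0/1 0/2 2/1 2/2}
target 2/2 ∈ {PSO}

SC:no TSO:no PSO:yes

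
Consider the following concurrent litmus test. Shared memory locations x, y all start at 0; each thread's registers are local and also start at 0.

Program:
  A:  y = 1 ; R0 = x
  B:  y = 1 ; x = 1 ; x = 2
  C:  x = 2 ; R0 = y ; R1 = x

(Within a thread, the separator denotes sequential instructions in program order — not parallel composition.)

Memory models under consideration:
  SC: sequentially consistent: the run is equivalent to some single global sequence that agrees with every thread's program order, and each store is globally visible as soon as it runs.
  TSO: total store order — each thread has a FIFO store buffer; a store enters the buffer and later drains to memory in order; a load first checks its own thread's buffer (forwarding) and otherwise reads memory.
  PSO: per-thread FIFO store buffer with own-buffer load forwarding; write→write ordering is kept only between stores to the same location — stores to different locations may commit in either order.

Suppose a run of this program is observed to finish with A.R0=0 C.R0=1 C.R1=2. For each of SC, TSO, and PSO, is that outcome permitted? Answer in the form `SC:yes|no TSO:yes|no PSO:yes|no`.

outcome vector order: (A.R0,C.R0,C.R1)
under SC → (0,1,1); (0,1,2); (1,0,1); (1,0,2); (1,1,1); (1,1,2); (2,0,1); (2,0,2); (2,1,1); (2,1,2)
under TSO → (0,0,1); (0,0,2); (0,1,1); (0,1,2); (1,0,1); (1,0,2); (1,1,1); (1,1,2); (2,0,1); (2,0,2); (2,1,1); (2,1,2)
under PSO → (0,0,1); (0,0,2); (0,1,1); (0,1,2); (1,0,1); (1,0,2); (1,1,1); (1,1,2); (2,0,1); (2,0,2); (2,1,1); (2,1,2)
target (0,1,2) ∈ {SC,TSO,PSO}

SC:yes TSO:yes PSO:yes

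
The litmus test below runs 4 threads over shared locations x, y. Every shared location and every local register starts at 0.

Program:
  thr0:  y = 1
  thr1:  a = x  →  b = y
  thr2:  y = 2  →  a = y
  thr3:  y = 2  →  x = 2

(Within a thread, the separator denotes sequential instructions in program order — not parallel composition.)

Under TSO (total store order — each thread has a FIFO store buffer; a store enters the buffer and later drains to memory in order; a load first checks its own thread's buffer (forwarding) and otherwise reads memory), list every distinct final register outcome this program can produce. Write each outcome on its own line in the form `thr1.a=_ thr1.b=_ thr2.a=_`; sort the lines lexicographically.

thr1.a=0 thr1.b=0 thr2.a=1
thr1.a=0 thr1.b=0 thr2.a=2
thr1.a=0 thr1.b=1 thr2.a=1
thr1.a=0 thr1.b=1 thr2.a=2
thr1.a=0 thr1.b=2 thr2.a=1
thr1.a=0 thr1.b=2 thr2.a=2
thr1.a=2 thr1.b=1 thr2.a=1
thr1.a=2 thr1.b=1 thr2.a=2
thr1.a=2 thr1.b=2 thr2.a=1
thr1.a=2 thr1.b=2 thr2.a=2

outcome vector order: (thr1.a,thr1.b,thr2.a)
|TSO outcomes| = 10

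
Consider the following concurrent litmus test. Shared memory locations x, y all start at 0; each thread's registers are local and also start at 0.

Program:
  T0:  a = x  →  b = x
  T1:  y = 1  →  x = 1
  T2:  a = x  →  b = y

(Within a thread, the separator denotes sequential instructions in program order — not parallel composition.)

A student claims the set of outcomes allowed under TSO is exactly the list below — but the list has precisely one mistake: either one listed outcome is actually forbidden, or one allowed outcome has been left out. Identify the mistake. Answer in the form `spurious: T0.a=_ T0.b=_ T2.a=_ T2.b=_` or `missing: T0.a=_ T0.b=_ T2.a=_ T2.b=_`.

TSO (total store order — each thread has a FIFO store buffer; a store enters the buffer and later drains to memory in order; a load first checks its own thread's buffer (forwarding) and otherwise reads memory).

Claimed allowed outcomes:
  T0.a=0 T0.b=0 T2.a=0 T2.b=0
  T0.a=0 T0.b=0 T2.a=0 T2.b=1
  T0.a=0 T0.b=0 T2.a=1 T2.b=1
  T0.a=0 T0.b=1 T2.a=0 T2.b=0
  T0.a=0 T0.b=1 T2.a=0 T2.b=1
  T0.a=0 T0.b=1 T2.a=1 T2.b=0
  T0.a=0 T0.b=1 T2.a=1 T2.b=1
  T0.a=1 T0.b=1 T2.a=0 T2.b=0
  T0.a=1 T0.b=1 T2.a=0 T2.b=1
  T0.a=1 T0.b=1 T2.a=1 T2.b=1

spurious: T0.a=0 T0.b=1 T2.a=1 T2.b=0

outcome vector order: (T0.a,T0.b,T2.a,T2.b)
under TSO → 0000 0001 0011 0100 0101 0111 1100 1101 1111
claimed∖TSO = {0110}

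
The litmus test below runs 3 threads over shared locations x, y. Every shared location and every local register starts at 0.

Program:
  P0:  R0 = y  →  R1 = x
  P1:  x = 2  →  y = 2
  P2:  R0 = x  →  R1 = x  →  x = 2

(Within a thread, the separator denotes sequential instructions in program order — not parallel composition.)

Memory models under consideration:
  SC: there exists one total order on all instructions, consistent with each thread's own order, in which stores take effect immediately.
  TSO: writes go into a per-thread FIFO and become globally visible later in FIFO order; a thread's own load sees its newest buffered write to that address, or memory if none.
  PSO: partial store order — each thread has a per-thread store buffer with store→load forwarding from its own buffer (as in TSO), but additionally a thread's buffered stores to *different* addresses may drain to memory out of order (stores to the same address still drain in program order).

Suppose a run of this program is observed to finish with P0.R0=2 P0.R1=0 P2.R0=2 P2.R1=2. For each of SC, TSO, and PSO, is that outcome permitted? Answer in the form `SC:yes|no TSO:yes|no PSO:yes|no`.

outcome vector order: (P0.R0,P0.R1,P2.R0,P2.R1)
under SC → 0000 0002 0022 0200 0202 0222 2200 2202 2222
under TSO → 0000 0002 0022 0200 0202 0222 2200 2202 2222
under PSO → 0000 0002 0022 0200 0202 0222 2000 2002 2022 2200 2202 2222
target 2022 ∈ {PSO}

SC:no TSO:no PSO:yes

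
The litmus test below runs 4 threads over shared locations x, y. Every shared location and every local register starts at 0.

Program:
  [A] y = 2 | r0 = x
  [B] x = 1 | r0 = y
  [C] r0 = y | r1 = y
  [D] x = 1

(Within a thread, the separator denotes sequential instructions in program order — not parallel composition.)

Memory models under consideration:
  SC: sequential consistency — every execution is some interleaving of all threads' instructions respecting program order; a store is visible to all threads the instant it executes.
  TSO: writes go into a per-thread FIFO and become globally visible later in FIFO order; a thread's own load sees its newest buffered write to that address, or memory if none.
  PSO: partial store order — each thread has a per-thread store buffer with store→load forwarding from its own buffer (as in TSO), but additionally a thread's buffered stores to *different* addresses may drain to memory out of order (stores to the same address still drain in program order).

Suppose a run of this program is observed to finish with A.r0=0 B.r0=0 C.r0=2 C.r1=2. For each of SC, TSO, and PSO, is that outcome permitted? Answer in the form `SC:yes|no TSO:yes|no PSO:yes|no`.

outcome vector order: (A.r0,B.r0,C.r0,C.r1)
under SC → 0200 0202 0222 1000 1002 1022 1200 1202 1222
under TSO → 0000 0002 0022 0200 0202 0222 1000 1002 1022 1200 1202 1222
under PSO → 0000 0002 0022 0200 0202 0222 1000 1002 1022 1200 1202 1222
target 0022 ∈ {TSO,PSO}

SC:no TSO:yes PSO:yes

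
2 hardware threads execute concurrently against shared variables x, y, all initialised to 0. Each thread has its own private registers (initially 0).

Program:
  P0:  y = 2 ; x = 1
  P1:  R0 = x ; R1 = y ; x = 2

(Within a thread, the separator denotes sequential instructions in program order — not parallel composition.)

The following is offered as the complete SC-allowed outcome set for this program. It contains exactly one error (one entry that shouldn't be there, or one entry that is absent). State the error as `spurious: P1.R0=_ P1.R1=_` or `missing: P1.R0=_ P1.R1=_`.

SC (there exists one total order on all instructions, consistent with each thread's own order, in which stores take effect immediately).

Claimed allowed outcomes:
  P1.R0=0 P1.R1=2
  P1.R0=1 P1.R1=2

missing: P1.R0=0 P1.R1=0

outcome vector order: (P1.R0,P1.R1)
SC: 3 outcomes — {<0 0>; <0 2>; <1 2>}
SC∖claimed = {<0 0>}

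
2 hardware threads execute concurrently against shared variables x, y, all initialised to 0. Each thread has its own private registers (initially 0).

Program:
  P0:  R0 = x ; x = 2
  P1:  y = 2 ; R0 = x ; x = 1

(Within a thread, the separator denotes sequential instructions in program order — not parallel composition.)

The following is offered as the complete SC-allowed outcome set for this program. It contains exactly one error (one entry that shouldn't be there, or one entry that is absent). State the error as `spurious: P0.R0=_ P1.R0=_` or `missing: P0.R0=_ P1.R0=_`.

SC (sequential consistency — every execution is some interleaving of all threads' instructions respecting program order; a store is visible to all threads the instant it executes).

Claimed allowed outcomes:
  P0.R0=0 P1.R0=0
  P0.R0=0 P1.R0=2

outcome vector order: (P0.R0,P1.R0)
SC (3): (0,0); (0,2); (1,0)
SC∖claimed = {(1,0)}

missing: P0.R0=1 P1.R0=0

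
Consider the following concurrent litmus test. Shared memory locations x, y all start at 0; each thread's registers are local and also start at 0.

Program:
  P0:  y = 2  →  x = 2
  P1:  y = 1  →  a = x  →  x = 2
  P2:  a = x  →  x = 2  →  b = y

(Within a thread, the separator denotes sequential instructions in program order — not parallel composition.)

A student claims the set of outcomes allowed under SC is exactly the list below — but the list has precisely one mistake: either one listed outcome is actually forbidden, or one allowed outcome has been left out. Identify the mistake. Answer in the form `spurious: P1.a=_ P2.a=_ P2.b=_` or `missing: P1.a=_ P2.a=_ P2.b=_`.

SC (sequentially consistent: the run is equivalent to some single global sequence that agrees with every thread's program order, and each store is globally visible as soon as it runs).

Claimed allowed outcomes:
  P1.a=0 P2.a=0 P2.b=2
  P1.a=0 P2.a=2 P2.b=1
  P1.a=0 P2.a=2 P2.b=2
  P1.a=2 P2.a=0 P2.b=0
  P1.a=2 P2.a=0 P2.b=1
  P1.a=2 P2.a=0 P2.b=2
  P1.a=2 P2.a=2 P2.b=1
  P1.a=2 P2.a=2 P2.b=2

missing: P1.a=0 P2.a=0 P2.b=1

outcome vector order: (P1.a,P2.a,P2.b)
[SC] allowed = {<0 0 1>; <0 0 2>; <0 2 1>; <0 2 2>; <2 0 0>; <2 0 1>; <2 0 2>; <2 2 1>; <2 2 2>}
SC∖claimed = {<0 0 1>}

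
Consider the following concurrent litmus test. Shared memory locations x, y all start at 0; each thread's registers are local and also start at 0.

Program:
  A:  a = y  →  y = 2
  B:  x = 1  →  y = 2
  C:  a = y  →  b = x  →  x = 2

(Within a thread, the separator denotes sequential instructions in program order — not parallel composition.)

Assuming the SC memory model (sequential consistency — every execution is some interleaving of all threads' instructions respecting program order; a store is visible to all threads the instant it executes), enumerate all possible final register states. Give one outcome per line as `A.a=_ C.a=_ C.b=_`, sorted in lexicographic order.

outcome vector order: (A.a,C.a,C.b)
|SC outcomes| = 7

A.a=0 C.a=0 C.b=0
A.a=0 C.a=0 C.b=1
A.a=0 C.a=2 C.b=0
A.a=0 C.a=2 C.b=1
A.a=2 C.a=0 C.b=0
A.a=2 C.a=0 C.b=1
A.a=2 C.a=2 C.b=1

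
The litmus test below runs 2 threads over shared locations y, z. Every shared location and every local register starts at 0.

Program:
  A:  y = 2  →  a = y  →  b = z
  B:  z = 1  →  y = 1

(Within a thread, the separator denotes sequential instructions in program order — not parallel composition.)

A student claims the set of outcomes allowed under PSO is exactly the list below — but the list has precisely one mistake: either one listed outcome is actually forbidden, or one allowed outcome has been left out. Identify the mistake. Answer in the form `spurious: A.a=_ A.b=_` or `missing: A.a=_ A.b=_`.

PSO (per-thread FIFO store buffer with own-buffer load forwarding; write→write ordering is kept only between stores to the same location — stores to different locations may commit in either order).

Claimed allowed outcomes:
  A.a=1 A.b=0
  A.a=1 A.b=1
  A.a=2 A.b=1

outcome vector order: (A.a,A.b)
[PSO] allowed = {<1 0>; <1 1>; <2 0>; <2 1>}
PSO∖claimed = {<2 0>}

missing: A.a=2 A.b=0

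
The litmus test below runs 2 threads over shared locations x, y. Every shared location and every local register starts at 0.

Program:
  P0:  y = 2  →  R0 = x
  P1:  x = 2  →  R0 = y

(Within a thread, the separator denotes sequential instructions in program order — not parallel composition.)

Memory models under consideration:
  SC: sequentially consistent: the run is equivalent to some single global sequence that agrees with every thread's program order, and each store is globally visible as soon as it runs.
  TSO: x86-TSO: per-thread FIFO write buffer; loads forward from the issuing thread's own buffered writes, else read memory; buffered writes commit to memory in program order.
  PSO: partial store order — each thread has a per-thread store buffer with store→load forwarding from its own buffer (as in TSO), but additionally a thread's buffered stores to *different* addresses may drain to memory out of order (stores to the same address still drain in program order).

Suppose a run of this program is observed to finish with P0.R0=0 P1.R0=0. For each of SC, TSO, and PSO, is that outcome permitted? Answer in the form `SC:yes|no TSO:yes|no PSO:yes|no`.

SC:no TSO:yes PSO:yes

outcome vector order: (P0.R0,P1.R0)
SC: 3 outcomes — {0/2; 2/0; 2/2}
TSO: 4 outcomes — {0/0; 0/2; 2/0; 2/2}
PSO: 4 outcomes — {0/0; 0/2; 2/0; 2/2}
target 0/0 ∈ {TSO,PSO}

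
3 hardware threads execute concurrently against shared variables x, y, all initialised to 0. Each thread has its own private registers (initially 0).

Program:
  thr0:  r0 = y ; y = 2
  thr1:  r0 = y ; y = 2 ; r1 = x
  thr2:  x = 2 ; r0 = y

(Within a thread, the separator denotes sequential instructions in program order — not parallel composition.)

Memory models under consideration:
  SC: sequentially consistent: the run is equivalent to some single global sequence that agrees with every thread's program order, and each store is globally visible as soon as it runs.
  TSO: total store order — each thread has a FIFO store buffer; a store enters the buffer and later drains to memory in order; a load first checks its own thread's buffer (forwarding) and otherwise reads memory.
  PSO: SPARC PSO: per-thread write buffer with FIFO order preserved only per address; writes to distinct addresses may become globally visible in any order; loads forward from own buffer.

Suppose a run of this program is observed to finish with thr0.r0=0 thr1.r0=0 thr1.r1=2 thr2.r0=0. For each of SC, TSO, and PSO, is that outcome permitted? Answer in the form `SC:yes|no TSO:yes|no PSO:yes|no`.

outcome vector order: (thr0.r0,thr1.r0,thr1.r1,thr2.r0)
SC: 9 outcomes — {0002; 0020; 0022; 0202; 0220; 0222; 2002; 2020; 2022}
TSO: 12 outcomes — {0000; 0002; 0020; 0022; 0200; 0202; 0220; 0222; 2000; 2002; 2020; 2022}
PSO: 12 outcomes — {0000; 0002; 0020; 0022; 0200; 0202; 0220; 0222; 2000; 2002; 2020; 2022}
target 0020 ∈ {SC,TSO,PSO}

SC:yes TSO:yes PSO:yes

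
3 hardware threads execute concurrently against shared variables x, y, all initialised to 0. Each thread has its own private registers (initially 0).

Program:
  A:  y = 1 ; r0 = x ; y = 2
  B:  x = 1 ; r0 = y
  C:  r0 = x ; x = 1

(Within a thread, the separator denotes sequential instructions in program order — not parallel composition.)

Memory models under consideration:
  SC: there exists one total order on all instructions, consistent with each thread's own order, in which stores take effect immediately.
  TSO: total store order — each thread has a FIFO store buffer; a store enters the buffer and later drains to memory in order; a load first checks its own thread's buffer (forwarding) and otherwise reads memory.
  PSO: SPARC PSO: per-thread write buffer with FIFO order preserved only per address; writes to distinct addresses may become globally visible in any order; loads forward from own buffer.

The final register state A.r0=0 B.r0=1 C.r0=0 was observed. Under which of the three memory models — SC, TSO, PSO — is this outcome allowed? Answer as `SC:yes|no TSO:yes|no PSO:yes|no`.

SC:yes TSO:yes PSO:yes

outcome vector order: (A.r0,B.r0,C.r0)
SC: 10 outcomes — {(0,1,0) (0,1,1) (0,2,0) (0,2,1) (1,0,0) (1,0,1) (1,1,0) (1,1,1) (1,2,0) (1,2,1)}
TSO: 12 outcomes — {(0,0,0) (0,0,1) (0,1,0) (0,1,1) (0,2,0) (0,2,1) (1,0,0) (1,0,1) (1,1,0) (1,1,1) (1,2,0) (1,2,1)}
PSO: 12 outcomes — {(0,0,0) (0,0,1) (0,1,0) (0,1,1) (0,2,0) (0,2,1) (1,0,0) (1,0,1) (1,1,0) (1,1,1) (1,2,0) (1,2,1)}
target (0,1,0) ∈ {SC,TSO,PSO}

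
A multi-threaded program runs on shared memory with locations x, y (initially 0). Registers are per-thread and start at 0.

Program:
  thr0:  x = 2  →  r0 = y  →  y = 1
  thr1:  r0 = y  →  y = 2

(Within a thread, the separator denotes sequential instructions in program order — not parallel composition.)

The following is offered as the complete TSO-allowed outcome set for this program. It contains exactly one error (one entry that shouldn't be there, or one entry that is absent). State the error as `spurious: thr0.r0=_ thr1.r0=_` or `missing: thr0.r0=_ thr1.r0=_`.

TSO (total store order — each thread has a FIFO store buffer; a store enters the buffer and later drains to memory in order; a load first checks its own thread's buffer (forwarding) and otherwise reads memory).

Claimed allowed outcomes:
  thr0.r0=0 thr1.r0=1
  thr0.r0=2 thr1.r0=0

missing: thr0.r0=0 thr1.r0=0

outcome vector order: (thr0.r0,thr1.r0)
TSO: 3 outcomes — {<0 0>; <0 1>; <2 0>}
TSO∖claimed = {<0 0>}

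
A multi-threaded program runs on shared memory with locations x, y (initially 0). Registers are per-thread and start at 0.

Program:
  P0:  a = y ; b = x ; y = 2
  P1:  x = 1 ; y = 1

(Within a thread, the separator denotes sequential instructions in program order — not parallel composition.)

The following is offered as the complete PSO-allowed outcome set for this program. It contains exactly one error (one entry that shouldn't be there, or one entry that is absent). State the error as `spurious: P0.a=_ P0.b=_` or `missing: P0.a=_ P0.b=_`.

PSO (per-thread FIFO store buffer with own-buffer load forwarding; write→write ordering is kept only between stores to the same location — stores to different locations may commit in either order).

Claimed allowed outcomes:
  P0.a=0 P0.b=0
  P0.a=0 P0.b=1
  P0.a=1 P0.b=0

missing: P0.a=1 P0.b=1

outcome vector order: (P0.a,P0.b)
PSO: 4 outcomes — {0/0 0/1 1/0 1/1}
PSO∖claimed = {1/1}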